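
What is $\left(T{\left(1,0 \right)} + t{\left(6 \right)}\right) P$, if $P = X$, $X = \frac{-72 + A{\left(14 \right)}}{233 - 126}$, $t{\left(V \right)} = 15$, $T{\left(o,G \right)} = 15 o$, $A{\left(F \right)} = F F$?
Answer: $\frac{3720}{107} \approx 34.766$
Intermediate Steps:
$A{\left(F \right)} = F^{2}$
$X = \frac{124}{107}$ ($X = \frac{-72 + 14^{2}}{233 - 126} = \frac{-72 + 196}{107} = 124 \cdot \frac{1}{107} = \frac{124}{107} \approx 1.1589$)
$P = \frac{124}{107} \approx 1.1589$
$\left(T{\left(1,0 \right)} + t{\left(6 \right)}\right) P = \left(15 \cdot 1 + 15\right) \frac{124}{107} = \left(15 + 15\right) \frac{124}{107} = 30 \cdot \frac{124}{107} = \frac{3720}{107}$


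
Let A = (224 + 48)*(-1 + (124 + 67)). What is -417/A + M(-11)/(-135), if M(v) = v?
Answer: 102437/1395360 ≈ 0.073413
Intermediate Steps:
A = 51680 (A = 272*(-1 + 191) = 272*190 = 51680)
-417/A + M(-11)/(-135) = -417/51680 - 11/(-135) = -417*1/51680 - 11*(-1/135) = -417/51680 + 11/135 = 102437/1395360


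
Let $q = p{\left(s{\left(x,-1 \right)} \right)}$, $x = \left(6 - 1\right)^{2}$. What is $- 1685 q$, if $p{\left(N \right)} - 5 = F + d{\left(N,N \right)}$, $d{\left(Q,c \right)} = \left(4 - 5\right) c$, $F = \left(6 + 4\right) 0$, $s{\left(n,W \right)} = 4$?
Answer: $-1685$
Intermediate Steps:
$x = 25$ ($x = 5^{2} = 25$)
$F = 0$ ($F = 10 \cdot 0 = 0$)
$d{\left(Q,c \right)} = - c$
$p{\left(N \right)} = 5 - N$ ($p{\left(N \right)} = 5 + \left(0 - N\right) = 5 - N$)
$q = 1$ ($q = 5 - 4 = 1$)
$- 1685 q = \left(-1685\right) 1 = -1685$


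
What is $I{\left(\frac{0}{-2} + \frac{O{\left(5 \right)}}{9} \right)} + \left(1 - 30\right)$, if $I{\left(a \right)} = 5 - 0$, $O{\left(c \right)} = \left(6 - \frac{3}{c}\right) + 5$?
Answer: $-24$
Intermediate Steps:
$O{\left(c \right)} = 11 - \frac{3}{c}$
$I{\left(a \right)} = 5$ ($I{\left(a \right)} = 5 + 0 = 5$)
$I{\left(\frac{0}{-2} + \frac{O{\left(5 \right)}}{9} \right)} + \left(1 - 30\right) = 5 + \left(1 - 30\right) = 5 - 29 = -24$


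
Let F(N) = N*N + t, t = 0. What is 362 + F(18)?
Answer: 686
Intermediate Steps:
F(N) = N² (F(N) = N*N + 0 = N² + 0 = N²)
362 + F(18) = 362 + 18² = 362 + 324 = 686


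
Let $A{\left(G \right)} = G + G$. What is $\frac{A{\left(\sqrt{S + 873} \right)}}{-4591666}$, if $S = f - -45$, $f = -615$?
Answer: $- \frac{\sqrt{303}}{2295833} \approx -7.582 \cdot 10^{-6}$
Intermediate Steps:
$S = -570$ ($S = -615 - -45 = -615 + 45 = -570$)
$A{\left(G \right)} = 2 G$
$\frac{A{\left(\sqrt{S + 873} \right)}}{-4591666} = \frac{2 \sqrt{-570 + 873}}{-4591666} = 2 \sqrt{303} \left(- \frac{1}{4591666}\right) = - \frac{\sqrt{303}}{2295833}$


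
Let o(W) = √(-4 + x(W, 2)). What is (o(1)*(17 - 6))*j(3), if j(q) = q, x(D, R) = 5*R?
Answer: 33*√6 ≈ 80.833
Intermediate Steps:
o(W) = √6 (o(W) = √(-4 + 5*2) = √(-4 + 10) = √6)
(o(1)*(17 - 6))*j(3) = (√6*(17 - 6))*3 = (√6*11)*3 = (11*√6)*3 = 33*√6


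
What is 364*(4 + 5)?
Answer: 3276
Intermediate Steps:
364*(4 + 5) = 364*9 = 3276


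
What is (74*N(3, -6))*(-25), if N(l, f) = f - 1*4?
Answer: 18500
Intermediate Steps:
N(l, f) = -4 + f (N(l, f) = f - 4 = -4 + f)
(74*N(3, -6))*(-25) = (74*(-4 - 6))*(-25) = (74*(-10))*(-25) = -740*(-25) = 18500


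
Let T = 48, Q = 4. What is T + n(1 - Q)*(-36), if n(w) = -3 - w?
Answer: 48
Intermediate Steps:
T + n(1 - Q)*(-36) = 48 + (-3 - (1 - 1*4))*(-36) = 48 + (-3 - (1 - 4))*(-36) = 48 + (-3 - 1*(-3))*(-36) = 48 + (-3 + 3)*(-36) = 48 + 0*(-36) = 48 + 0 = 48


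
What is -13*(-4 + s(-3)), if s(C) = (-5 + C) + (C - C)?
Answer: 156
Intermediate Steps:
s(C) = -5 + C (s(C) = (-5 + C) + 0 = -5 + C)
-13*(-4 + s(-3)) = -13*(-4 + (-5 - 3)) = -13*(-4 - 8) = -13*(-12) = 156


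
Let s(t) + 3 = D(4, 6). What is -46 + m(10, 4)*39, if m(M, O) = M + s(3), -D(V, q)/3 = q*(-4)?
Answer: 3035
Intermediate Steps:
D(V, q) = 12*q (D(V, q) = -3*q*(-4) = -(-12)*q = 12*q)
s(t) = 69 (s(t) = -3 + 12*6 = -3 + 72 = 69)
m(M, O) = 69 + M (m(M, O) = M + 69 = 69 + M)
-46 + m(10, 4)*39 = -46 + (69 + 10)*39 = -46 + 79*39 = -46 + 3081 = 3035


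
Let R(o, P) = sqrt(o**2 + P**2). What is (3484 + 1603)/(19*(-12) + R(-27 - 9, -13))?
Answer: -1159836/50519 - 5087*sqrt(1465)/50519 ≈ -26.813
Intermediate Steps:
R(o, P) = sqrt(P**2 + o**2)
(3484 + 1603)/(19*(-12) + R(-27 - 9, -13)) = (3484 + 1603)/(19*(-12) + sqrt((-13)**2 + (-27 - 9)**2)) = 5087/(-228 + sqrt(169 + (-36)**2)) = 5087/(-228 + sqrt(169 + 1296)) = 5087/(-228 + sqrt(1465))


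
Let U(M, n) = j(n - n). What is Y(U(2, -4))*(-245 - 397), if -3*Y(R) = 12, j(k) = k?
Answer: 2568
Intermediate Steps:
U(M, n) = 0 (U(M, n) = n - n = 0)
Y(R) = -4 (Y(R) = -⅓*12 = -4)
Y(U(2, -4))*(-245 - 397) = -4*(-245 - 397) = -4*(-642) = 2568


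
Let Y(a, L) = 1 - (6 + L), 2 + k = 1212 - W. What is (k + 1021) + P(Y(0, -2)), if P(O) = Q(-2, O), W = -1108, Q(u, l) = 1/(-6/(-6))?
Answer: 3340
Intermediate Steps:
Q(u, l) = 1 (Q(u, l) = 1/(-6*(-1/6)) = 1/1 = 1)
k = 2318 (k = -2 + (1212 - 1*(-1108)) = -2 + (1212 + 1108) = -2 + 2320 = 2318)
Y(a, L) = -5 - L (Y(a, L) = 1 + (-6 - L) = -5 - L)
P(O) = 1
(k + 1021) + P(Y(0, -2)) = (2318 + 1021) + 1 = 3339 + 1 = 3340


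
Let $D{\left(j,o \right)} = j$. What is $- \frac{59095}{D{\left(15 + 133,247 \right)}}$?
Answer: $- \frac{59095}{148} \approx -399.29$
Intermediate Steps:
$- \frac{59095}{D{\left(15 + 133,247 \right)}} = - \frac{59095}{15 + 133} = - \frac{59095}{148}$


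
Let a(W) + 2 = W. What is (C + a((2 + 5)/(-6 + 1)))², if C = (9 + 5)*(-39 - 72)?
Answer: 60637369/25 ≈ 2.4255e+6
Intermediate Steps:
a(W) = -2 + W
C = -1554 (C = 14*(-111) = -1554)
(C + a((2 + 5)/(-6 + 1)))² = (-1554 + (-2 + (2 + 5)/(-6 + 1)))² = (-1554 + (-2 + 7/(-5)))² = (-1554 + (-2 + 7*(-⅕)))² = (-1554 + (-2 - 7/5))² = (-1554 - 17/5)² = (-7787/5)² = 60637369/25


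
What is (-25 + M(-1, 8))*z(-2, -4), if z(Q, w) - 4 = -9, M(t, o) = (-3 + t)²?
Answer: 45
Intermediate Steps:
z(Q, w) = -5 (z(Q, w) = 4 - 9 = -5)
(-25 + M(-1, 8))*z(-2, -4) = (-25 + (-3 - 1)²)*(-5) = (-25 + (-4)²)*(-5) = (-25 + 16)*(-5) = -9*(-5) = 45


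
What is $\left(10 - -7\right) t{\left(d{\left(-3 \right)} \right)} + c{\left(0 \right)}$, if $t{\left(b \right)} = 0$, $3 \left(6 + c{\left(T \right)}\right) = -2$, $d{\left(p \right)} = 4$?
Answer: $- \frac{20}{3} \approx -6.6667$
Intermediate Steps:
$c{\left(T \right)} = - \frac{20}{3}$ ($c{\left(T \right)} = -6 + \frac{1}{3} \left(-2\right) = -6 - \frac{2}{3} = - \frac{20}{3}$)
$\left(10 - -7\right) t{\left(d{\left(-3 \right)} \right)} + c{\left(0 \right)} = \left(10 - -7\right) 0 - \frac{20}{3} = \left(10 + 7\right) 0 - \frac{20}{3} = 17 \cdot 0 - \frac{20}{3} = 0 - \frac{20}{3} = - \frac{20}{3}$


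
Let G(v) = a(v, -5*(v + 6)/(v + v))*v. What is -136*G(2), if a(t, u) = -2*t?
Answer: 1088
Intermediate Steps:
G(v) = -2*v**2 (G(v) = (-2*v)*v = -2*v**2)
-136*G(2) = -(-272)*2**2 = -(-272)*4 = -136*(-8) = 1088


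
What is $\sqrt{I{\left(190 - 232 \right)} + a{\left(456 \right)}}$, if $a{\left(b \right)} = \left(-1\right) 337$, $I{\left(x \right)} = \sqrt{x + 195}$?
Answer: $\sqrt{-337 + 3 \sqrt{17}} \approx 18.018 i$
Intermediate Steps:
$I{\left(x \right)} = \sqrt{195 + x}$
$a{\left(b \right)} = -337$
$\sqrt{I{\left(190 - 232 \right)} + a{\left(456 \right)}} = \sqrt{\sqrt{195 + \left(190 - 232\right)} - 337} = \sqrt{\sqrt{195 - 42} - 337} = \sqrt{\sqrt{153} - 337} = \sqrt{3 \sqrt{17} - 337} = \sqrt{-337 + 3 \sqrt{17}}$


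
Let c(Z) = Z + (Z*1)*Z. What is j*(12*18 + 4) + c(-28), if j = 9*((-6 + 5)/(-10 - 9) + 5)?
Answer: 204444/19 ≈ 10760.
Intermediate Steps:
c(Z) = Z + Z² (c(Z) = Z + Z*Z = Z + Z²)
j = 864/19 (j = 9*(-1/(-19) + 5) = 9*(-1*(-1/19) + 5) = 9*(1/19 + 5) = 9*(96/19) = 864/19 ≈ 45.474)
j*(12*18 + 4) + c(-28) = 864*(12*18 + 4)/19 - 28*(1 - 28) = 864*(216 + 4)/19 - 28*(-27) = (864/19)*220 + 756 = 190080/19 + 756 = 204444/19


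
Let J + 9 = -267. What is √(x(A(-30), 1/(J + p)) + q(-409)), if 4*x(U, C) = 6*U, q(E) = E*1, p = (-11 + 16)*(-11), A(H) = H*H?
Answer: √941 ≈ 30.676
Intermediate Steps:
A(H) = H²
J = -276 (J = -9 - 267 = -276)
p = -55 (p = 5*(-11) = -55)
q(E) = E
x(U, C) = 3*U/2 (x(U, C) = (6*U)/4 = 3*U/2)
√(x(A(-30), 1/(J + p)) + q(-409)) = √((3/2)*(-30)² - 409) = √((3/2)*900 - 409) = √(1350 - 409) = √941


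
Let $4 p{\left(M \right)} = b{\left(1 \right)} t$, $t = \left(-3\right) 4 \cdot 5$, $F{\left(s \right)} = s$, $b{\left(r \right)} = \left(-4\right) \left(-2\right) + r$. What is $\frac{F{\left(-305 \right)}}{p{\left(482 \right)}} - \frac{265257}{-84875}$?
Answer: $\frac{12339314}{2291625} \approx 5.3845$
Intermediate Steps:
$b{\left(r \right)} = 8 + r$
$t = -60$ ($t = \left(-12\right) 5 = -60$)
$p{\left(M \right)} = -135$ ($p{\left(M \right)} = \frac{\left(8 + 1\right) \left(-60\right)}{4} = \frac{9 \left(-60\right)}{4} = \frac{1}{4} \left(-540\right) = -135$)
$\frac{F{\left(-305 \right)}}{p{\left(482 \right)}} - \frac{265257}{-84875} = - \frac{305}{-135} - \frac{265257}{-84875} = \left(-305\right) \left(- \frac{1}{135}\right) - - \frac{265257}{84875} = \frac{61}{27} + \frac{265257}{84875} = \frac{12339314}{2291625}$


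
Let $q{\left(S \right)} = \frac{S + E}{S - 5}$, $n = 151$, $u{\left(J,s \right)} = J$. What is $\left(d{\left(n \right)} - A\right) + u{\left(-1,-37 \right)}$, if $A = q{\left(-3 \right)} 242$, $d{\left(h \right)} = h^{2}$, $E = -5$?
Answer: $22558$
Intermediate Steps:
$q{\left(S \right)} = 1$ ($q{\left(S \right)} = \frac{S - 5}{S - 5} = \frac{-5 + S}{-5 + S} = 1$)
$A = 242$ ($A = 1 \cdot 242 = 242$)
$\left(d{\left(n \right)} - A\right) + u{\left(-1,-37 \right)} = \left(151^{2} - 242\right) - 1 = \left(22801 - 242\right) - 1 = 22559 - 1 = 22558$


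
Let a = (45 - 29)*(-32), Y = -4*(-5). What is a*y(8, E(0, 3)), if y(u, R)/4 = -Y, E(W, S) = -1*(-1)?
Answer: 40960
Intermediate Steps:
E(W, S) = 1
Y = 20
y(u, R) = -80 (y(u, R) = 4*(-1*20) = 4*(-20) = -80)
a = -512 (a = 16*(-32) = -512)
a*y(8, E(0, 3)) = -512*(-80) = 40960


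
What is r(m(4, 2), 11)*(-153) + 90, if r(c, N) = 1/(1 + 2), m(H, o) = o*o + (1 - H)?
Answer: 39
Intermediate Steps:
m(H, o) = 1 + o² - H (m(H, o) = o² + (1 - H) = 1 + o² - H)
r(c, N) = ⅓ (r(c, N) = 1/3 = ⅓)
r(m(4, 2), 11)*(-153) + 90 = (⅓)*(-153) + 90 = -51 + 90 = 39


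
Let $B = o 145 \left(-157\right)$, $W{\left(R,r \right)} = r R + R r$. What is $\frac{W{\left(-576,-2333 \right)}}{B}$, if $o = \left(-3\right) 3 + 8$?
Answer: $\frac{2687616}{22765} \approx 118.06$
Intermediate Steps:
$o = -1$ ($o = -9 + 8 = -1$)
$W{\left(R,r \right)} = 2 R r$ ($W{\left(R,r \right)} = R r + R r = 2 R r$)
$B = 22765$ ($B = \left(-1\right) 145 \left(-157\right) = \left(-145\right) \left(-157\right) = 22765$)
$\frac{W{\left(-576,-2333 \right)}}{B} = \frac{2 \left(-576\right) \left(-2333\right)}{22765} = 2687616 \cdot \frac{1}{22765} = \frac{2687616}{22765}$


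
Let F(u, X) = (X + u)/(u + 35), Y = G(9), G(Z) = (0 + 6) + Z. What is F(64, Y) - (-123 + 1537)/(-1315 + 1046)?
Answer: 161237/26631 ≈ 6.0545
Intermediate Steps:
G(Z) = 6 + Z
Y = 15 (Y = 6 + 9 = 15)
F(u, X) = (X + u)/(35 + u)
F(64, Y) - (-123 + 1537)/(-1315 + 1046) = (15 + 64)/(35 + 64) - (-123 + 1537)/(-1315 + 1046) = 79/99 - 1414/(-269) = (1/99)*79 - 1414*(-1)/269 = 79/99 - 1*(-1414/269) = 79/99 + 1414/269 = 161237/26631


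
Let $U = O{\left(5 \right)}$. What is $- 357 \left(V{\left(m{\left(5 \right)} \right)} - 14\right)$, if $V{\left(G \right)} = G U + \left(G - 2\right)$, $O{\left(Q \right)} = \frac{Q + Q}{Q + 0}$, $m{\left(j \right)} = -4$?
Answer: $9996$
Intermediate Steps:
$O{\left(Q \right)} = 2$ ($O{\left(Q \right)} = \frac{2 Q}{Q} = 2$)
$U = 2$
$V{\left(G \right)} = -2 + 3 G$ ($V{\left(G \right)} = G 2 + \left(G - 2\right) = 2 G + \left(G - 2\right) = 2 G + \left(-2 + G\right) = -2 + 3 G$)
$- 357 \left(V{\left(m{\left(5 \right)} \right)} - 14\right) = - 357 \left(\left(-2 + 3 \left(-4\right)\right) - 14\right) = - 357 \left(\left(-2 - 12\right) - 14\right) = - 357 \left(-14 - 14\right) = \left(-357\right) \left(-28\right) = 9996$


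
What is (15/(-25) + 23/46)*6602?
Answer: -3301/5 ≈ -660.20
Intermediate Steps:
(15/(-25) + 23/46)*6602 = (15*(-1/25) + 23*(1/46))*6602 = (-⅗ + ½)*6602 = -⅒*6602 = -3301/5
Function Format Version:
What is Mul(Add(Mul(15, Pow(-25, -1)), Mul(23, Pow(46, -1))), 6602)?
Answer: Rational(-3301, 5) ≈ -660.20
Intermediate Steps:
Mul(Add(Mul(15, Pow(-25, -1)), Mul(23, Pow(46, -1))), 6602) = Mul(Add(Mul(15, Rational(-1, 25)), Mul(23, Rational(1, 46))), 6602) = Mul(Add(Rational(-3, 5), Rational(1, 2)), 6602) = Mul(Rational(-1, 10), 6602) = Rational(-3301, 5)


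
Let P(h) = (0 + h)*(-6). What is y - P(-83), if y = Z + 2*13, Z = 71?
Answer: -401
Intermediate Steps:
P(h) = -6*h (P(h) = h*(-6) = -6*h)
y = 97 (y = 71 + 2*13 = 71 + 26 = 97)
y - P(-83) = 97 - (-6)*(-83) = 97 - 1*498 = 97 - 498 = -401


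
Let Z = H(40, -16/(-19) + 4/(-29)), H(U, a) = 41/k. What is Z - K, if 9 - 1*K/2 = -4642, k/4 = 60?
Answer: -2232439/240 ≈ -9301.8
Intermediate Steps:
k = 240 (k = 4*60 = 240)
K = 9302 (K = 18 - 2*(-4642) = 18 + 9284 = 9302)
H(U, a) = 41/240
Z = 41/240 ≈ 0.17083
Z - K = 41/240 - 1*9302 = 41/240 - 9302 = -2232439/240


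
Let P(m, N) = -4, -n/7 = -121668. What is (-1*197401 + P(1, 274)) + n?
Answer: 654271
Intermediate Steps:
n = 851676 (n = -7*(-121668) = 851676)
(-1*197401 + P(1, 274)) + n = (-1*197401 - 4) + 851676 = (-197401 - 4) + 851676 = -197405 + 851676 = 654271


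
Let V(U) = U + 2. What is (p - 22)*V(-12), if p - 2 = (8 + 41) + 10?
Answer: -390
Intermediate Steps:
V(U) = 2 + U
p = 61 (p = 2 + ((8 + 41) + 10) = 2 + (49 + 10) = 2 + 59 = 61)
(p - 22)*V(-12) = (61 - 22)*(2 - 12) = 39*(-10) = -390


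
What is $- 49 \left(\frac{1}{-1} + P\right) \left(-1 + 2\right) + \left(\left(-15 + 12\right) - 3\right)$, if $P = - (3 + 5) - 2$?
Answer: $533$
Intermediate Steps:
$P = -10$ ($P = \left(-1\right) 8 - 2 = -8 - 2 = -10$)
$- 49 \left(\frac{1}{-1} + P\right) \left(-1 + 2\right) + \left(\left(-15 + 12\right) - 3\right) = - 49 \left(\frac{1}{-1} - 10\right) \left(-1 + 2\right) + \left(\left(-15 + 12\right) - 3\right) = - 49 \left(-1 - 10\right) 1 - 6 = - 49 \left(\left(-11\right) 1\right) - 6 = \left(-49\right) \left(-11\right) - 6 = 539 - 6 = 533$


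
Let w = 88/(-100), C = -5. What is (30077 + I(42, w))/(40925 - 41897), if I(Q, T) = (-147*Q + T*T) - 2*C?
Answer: -14946109/607500 ≈ -24.603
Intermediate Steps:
w = -22/25 (w = 88*(-1/100) = -22/25 ≈ -0.88000)
I(Q, T) = 10 + T² - 147*Q (I(Q, T) = (-147*Q + T*T) - 2*(-5) = (-147*Q + T²) + 10 = (T² - 147*Q) + 10 = 10 + T² - 147*Q)
(30077 + I(42, w))/(40925 - 41897) = (30077 + (10 + (-22/25)² - 147*42))/(40925 - 41897) = (30077 + (10 + 484/625 - 6174))/(-972) = (30077 - 3852016/625)*(-1/972) = (14946109/625)*(-1/972) = -14946109/607500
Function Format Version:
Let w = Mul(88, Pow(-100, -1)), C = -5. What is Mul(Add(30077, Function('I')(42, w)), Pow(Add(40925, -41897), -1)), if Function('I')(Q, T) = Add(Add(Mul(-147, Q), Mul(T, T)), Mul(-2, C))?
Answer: Rational(-14946109, 607500) ≈ -24.603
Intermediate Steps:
w = Rational(-22, 25) (w = Mul(88, Rational(-1, 100)) = Rational(-22, 25) ≈ -0.88000)
Function('I')(Q, T) = Add(10, Pow(T, 2), Mul(-147, Q)) (Function('I')(Q, T) = Add(Add(Mul(-147, Q), Mul(T, T)), Mul(-2, -5)) = Add(Add(Mul(-147, Q), Pow(T, 2)), 10) = Add(Add(Pow(T, 2), Mul(-147, Q)), 10) = Add(10, Pow(T, 2), Mul(-147, Q)))
Mul(Add(30077, Function('I')(42, w)), Pow(Add(40925, -41897), -1)) = Mul(Add(30077, Add(10, Pow(Rational(-22, 25), 2), Mul(-147, 42))), Pow(Add(40925, -41897), -1)) = Mul(Add(30077, Add(10, Rational(484, 625), -6174)), Pow(-972, -1)) = Mul(Add(30077, Rational(-3852016, 625)), Rational(-1, 972)) = Mul(Rational(14946109, 625), Rational(-1, 972)) = Rational(-14946109, 607500)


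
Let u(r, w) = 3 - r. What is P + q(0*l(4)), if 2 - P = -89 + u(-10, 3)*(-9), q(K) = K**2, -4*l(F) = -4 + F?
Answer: 208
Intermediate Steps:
l(F) = 1 - F/4 (l(F) = -(-4 + F)/4 = 1 - F/4)
P = 208 (P = 2 - (-89 + (3 - 1*(-10))*(-9)) = 2 - (-89 + (3 + 10)*(-9)) = 2 - (-89 + 13*(-9)) = 2 - (-89 - 117) = 2 - 1*(-206) = 2 + 206 = 208)
P + q(0*l(4)) = 208 + (0*(1 - 1/4*4))**2 = 208 + (0*(1 - 1))**2 = 208 + (0*0)**2 = 208 + 0**2 = 208 + 0 = 208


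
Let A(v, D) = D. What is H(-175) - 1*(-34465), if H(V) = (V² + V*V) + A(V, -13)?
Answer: 95702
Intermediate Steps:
H(V) = -13 + 2*V² (H(V) = (V² + V*V) - 13 = (V² + V²) - 13 = 2*V² - 13 = -13 + 2*V²)
H(-175) - 1*(-34465) = (-13 + 2*(-175)²) - 1*(-34465) = (-13 + 2*30625) + 34465 = (-13 + 61250) + 34465 = 61237 + 34465 = 95702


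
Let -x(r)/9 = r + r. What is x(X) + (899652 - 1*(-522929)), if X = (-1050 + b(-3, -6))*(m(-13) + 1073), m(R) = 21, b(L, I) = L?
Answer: 22158257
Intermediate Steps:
X = -1151982 (X = (-1050 - 3)*(21 + 1073) = -1053*1094 = -1151982)
x(r) = -18*r (x(r) = -9*(r + r) = -18*r)
x(X) + (899652 - 1*(-522929)) = -18*(-1151982) + (899652 - 1*(-522929)) = 20735676 + (899652 + 522929) = 20735676 + 1422581 = 22158257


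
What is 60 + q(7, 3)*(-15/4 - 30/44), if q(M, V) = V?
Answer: 2055/44 ≈ 46.705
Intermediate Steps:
60 + q(7, 3)*(-15/4 - 30/44) = 60 + 3*(-15/4 - 30/44) = 60 + 3*(-15*¼ - 30*1/44) = 60 + 3*(-15/4 - 15/22) = 60 + 3*(-195/44) = 60 - 585/44 = 2055/44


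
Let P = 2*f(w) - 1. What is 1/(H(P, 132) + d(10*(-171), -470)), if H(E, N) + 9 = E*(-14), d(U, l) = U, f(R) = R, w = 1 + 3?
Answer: -1/1817 ≈ -0.00055036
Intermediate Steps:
w = 4
P = 7 (P = 2*4 - 1 = 8 - 1 = 7)
H(E, N) = -9 - 14*E (H(E, N) = -9 + E*(-14) = -9 - 14*E)
1/(H(P, 132) + d(10*(-171), -470)) = 1/((-9 - 14*7) + 10*(-171)) = 1/((-9 - 98) - 1710) = 1/(-107 - 1710) = 1/(-1817) = -1/1817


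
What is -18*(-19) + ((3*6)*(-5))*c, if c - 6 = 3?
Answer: -468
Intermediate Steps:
c = 9 (c = 6 + 3 = 9)
-18*(-19) + ((3*6)*(-5))*c = -18*(-19) + ((3*6)*(-5))*9 = 342 + (18*(-5))*9 = 342 - 90*9 = 342 - 810 = -468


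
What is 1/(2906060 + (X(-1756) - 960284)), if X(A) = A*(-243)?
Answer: 1/2372484 ≈ 4.2150e-7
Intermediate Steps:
X(A) = -243*A
1/(2906060 + (X(-1756) - 960284)) = 1/(2906060 + (-243*(-1756) - 960284)) = 1/(2906060 + (426708 - 960284)) = 1/(2906060 - 533576) = 1/2372484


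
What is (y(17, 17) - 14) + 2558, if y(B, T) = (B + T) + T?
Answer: 2595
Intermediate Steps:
y(B, T) = B + 2*T
(y(17, 17) - 14) + 2558 = ((17 + 2*17) - 14) + 2558 = ((17 + 34) - 14) + 2558 = (51 - 14) + 2558 = 37 + 2558 = 2595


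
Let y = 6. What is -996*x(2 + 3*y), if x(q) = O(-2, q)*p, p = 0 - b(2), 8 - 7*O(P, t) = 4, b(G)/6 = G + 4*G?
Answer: 239040/7 ≈ 34149.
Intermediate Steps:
b(G) = 30*G (b(G) = 6*(G + 4*G) = 6*(5*G) = 30*G)
O(P, t) = 4/7 (O(P, t) = 8/7 - ⅐*4 = 8/7 - 4/7 = 4/7)
p = -60 (p = 0 - 30*2 = 0 - 1*60 = 0 - 60 = -60)
x(q) = -240/7 (x(q) = (4/7)*(-60) = -240/7)
-996*x(2 + 3*y) = -996*(-240/7) = 239040/7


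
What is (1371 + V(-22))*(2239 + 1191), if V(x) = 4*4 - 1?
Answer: 4753980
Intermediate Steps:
V(x) = 15 (V(x) = 16 - 1 = 15)
(1371 + V(-22))*(2239 + 1191) = (1371 + 15)*(2239 + 1191) = 1386*3430 = 4753980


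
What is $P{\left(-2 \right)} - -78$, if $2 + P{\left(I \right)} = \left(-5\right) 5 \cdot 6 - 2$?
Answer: $-76$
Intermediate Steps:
$P{\left(I \right)} = -154$ ($P{\left(I \right)} = -2 + \left(\left(-5\right) 5 \cdot 6 - 2\right) = -2 - 152 = -154$)
$P{\left(-2 \right)} - -78 = -154 - -78 = -154 + 78 = -76$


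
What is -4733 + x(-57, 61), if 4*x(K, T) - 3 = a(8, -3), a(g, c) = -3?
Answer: -4733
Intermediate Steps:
x(K, T) = 0 (x(K, T) = ¾ + (¼)*(-3) = ¾ - ¾ = 0)
-4733 + x(-57, 61) = -4733 + 0 = -4733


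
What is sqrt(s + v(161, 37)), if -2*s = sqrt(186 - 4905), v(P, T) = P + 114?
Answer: sqrt(1100 - 22*I*sqrt(39))/2 ≈ 16.615 - 1.0336*I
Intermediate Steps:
v(P, T) = 114 + P
s = -11*I*sqrt(39)/2 (s = -sqrt(186 - 4905)/2 = -11*I*sqrt(39)/2 ≈ -34.347*I)
sqrt(s + v(161, 37)) = sqrt(-11*I*sqrt(39)/2 + (114 + 161)) = sqrt(-11*I*sqrt(39)/2 + 275) = sqrt(275 - 11*I*sqrt(39)/2)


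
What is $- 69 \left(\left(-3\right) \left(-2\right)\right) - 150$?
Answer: $-564$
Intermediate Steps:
$- 69 \left(\left(-3\right) \left(-2\right)\right) - 150 = \left(-69\right) 6 - 150 = -414 - 150 = -564$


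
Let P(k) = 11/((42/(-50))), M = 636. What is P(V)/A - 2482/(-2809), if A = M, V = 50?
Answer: 610889/707868 ≈ 0.86300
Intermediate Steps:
A = 636
P(k) = -275/21 (P(k) = 11/((42*(-1/50))) = 11/(-21/25) = 11*(-25/21) = -275/21)
P(V)/A - 2482/(-2809) = -275/21/636 - 2482/(-2809) = -275/21*1/636 - 2482*(-1/2809) = -275/13356 + 2482/2809 = 610889/707868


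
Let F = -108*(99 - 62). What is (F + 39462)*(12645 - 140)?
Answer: 443502330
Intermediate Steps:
F = -3996 (F = -108*37 = -3996)
(F + 39462)*(12645 - 140) = (-3996 + 39462)*(12645 - 140) = 35466*12505 = 443502330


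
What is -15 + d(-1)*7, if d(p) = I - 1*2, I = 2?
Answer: -15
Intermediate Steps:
d(p) = 0 (d(p) = 2 - 1*2 = 2 - 2 = 0)
-15 + d(-1)*7 = -15 + 0*7 = -15 + 0 = -15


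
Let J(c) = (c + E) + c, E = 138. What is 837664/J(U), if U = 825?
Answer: 209416/447 ≈ 468.49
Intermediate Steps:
J(c) = 138 + 2*c (J(c) = (c + 138) + c = (138 + c) + c = 138 + 2*c)
837664/J(U) = 837664/(138 + 2*825) = 837664/(138 + 1650) = 837664/1788 = 837664*(1/1788) = 209416/447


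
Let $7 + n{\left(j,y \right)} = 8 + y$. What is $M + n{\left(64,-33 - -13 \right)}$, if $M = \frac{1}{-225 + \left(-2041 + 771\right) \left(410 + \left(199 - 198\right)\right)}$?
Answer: $- \frac{9921706}{522195} \approx -19.0$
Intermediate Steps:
$M = - \frac{1}{522195}$ ($M = \frac{1}{-225 - 1270 \left(410 + \left(199 - 198\right)\right)} = \frac{1}{-225 - 1270 \left(410 + 1\right)} = \frac{1}{-225 - 521970} = \frac{1}{-522195} = - \frac{1}{522195} \approx -1.915 \cdot 10^{-6}$)
$n{\left(j,y \right)} = 1 + y$ ($n{\left(j,y \right)} = -7 + \left(8 + y\right) = 1 + y$)
$M + n{\left(64,-33 - -13 \right)} = - \frac{1}{522195} + \left(1 - 20\right) = - \frac{1}{522195} - 19 = - \frac{9921706}{522195}$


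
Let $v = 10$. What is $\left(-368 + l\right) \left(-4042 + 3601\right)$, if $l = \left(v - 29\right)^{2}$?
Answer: $3087$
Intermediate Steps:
$l = 361$ ($l = \left(10 - 29\right)^{2} = \left(-19\right)^{2} = 361$)
$\left(-368 + l\right) \left(-4042 + 3601\right) = \left(-368 + 361\right) \left(-4042 + 3601\right) = \left(-7\right) \left(-441\right) = 3087$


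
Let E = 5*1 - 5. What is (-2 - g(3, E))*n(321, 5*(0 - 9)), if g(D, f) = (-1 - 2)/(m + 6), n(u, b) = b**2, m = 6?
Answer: -14175/4 ≈ -3543.8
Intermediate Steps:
E = 0 (E = 5 - 5 = 0)
g(D, f) = -1/4 (g(D, f) = (-1 - 2)/(6 + 6) = -3/12 = -3*1/12 = -1/4)
(-2 - g(3, E))*n(321, 5*(0 - 9)) = (-2 - 1*(-1/4))*(5*(0 - 9))**2 = (-2 + 1/4)*(5*(-9))**2 = -7/4*(-45)**2 = -7/4*2025 = -14175/4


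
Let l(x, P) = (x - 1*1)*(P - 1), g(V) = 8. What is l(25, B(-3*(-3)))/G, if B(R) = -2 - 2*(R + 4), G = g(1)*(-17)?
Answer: 87/17 ≈ 5.1176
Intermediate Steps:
G = -136 (G = 8*(-17) = -136)
B(R) = -10 - 2*R (B(R) = -2 - 2*(4 + R) = -2 + (-8 - 2*R) = -10 - 2*R)
l(x, P) = (-1 + P)*(-1 + x) (l(x, P) = (x - 1)*(-1 + P) = (-1 + x)*(-1 + P) = (-1 + P)*(-1 + x))
l(25, B(-3*(-3)))/G = (1 - (-10 - (-6)*(-3)) - 1*25 + (-10 - (-6)*(-3))*25)/(-136) = (1 - (-10 - 2*9) - 25 + (-10 - 2*9)*25)*(-1/136) = (1 - (-10 - 18) - 25 + (-10 - 18)*25)*(-1/136) = (1 - 1*(-28) - 25 - 28*25)*(-1/136) = (1 + 28 - 25 - 700)*(-1/136) = -696*(-1/136) = 87/17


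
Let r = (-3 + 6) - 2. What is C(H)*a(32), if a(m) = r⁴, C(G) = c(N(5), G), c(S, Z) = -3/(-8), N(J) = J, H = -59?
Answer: 3/8 ≈ 0.37500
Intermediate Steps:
r = 1 (r = 3 - 2 = 1)
c(S, Z) = 3/8 (c(S, Z) = -3*(-⅛) = 3/8)
C(G) = 3/8
a(m) = 1 (a(m) = 1⁴ = 1)
C(H)*a(32) = (3/8)*1 = 3/8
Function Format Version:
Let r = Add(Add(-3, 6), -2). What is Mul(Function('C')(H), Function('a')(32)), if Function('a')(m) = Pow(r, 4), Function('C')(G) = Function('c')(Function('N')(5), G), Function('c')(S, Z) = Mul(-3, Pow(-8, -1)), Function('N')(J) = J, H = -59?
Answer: Rational(3, 8) ≈ 0.37500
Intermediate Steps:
r = 1 (r = Add(3, -2) = 1)
Function('c')(S, Z) = Rational(3, 8) (Function('c')(S, Z) = Mul(-3, Rational(-1, 8)) = Rational(3, 8))
Function('C')(G) = Rational(3, 8)
Function('a')(m) = 1 (Function('a')(m) = Pow(1, 4) = 1)
Mul(Function('C')(H), Function('a')(32)) = Mul(Rational(3, 8), 1) = Rational(3, 8)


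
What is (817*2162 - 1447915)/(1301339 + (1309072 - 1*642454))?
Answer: 318439/1967957 ≈ 0.16181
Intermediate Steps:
(817*2162 - 1447915)/(1301339 + (1309072 - 1*642454)) = (1766354 - 1447915)/(1301339 + (1309072 - 642454)) = 318439/(1301339 + 666618) = 318439/1967957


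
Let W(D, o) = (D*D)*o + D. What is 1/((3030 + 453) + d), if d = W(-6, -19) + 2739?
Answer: 1/5532 ≈ 0.00018077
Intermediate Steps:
W(D, o) = D + o*D**2 (W(D, o) = D**2*o + D = o*D**2 + D = D + o*D**2)
d = 2049 (d = -6*(1 - 6*(-19)) + 2739 = -6*(1 + 114) + 2739 = -6*115 + 2739 = -690 + 2739 = 2049)
1/((3030 + 453) + d) = 1/((3030 + 453) + 2049) = 1/(3483 + 2049) = 1/5532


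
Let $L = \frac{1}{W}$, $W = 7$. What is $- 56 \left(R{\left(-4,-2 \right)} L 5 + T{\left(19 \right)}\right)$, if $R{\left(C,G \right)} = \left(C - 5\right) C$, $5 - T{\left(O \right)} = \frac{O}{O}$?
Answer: $-1664$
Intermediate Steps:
$T{\left(O \right)} = 4$ ($T{\left(O \right)} = 5 - \frac{O}{O} = 5 - 1 = 4$)
$R{\left(C,G \right)} = C \left(-5 + C\right)$ ($R{\left(C,G \right)} = \left(-5 + C\right) C = C \left(-5 + C\right)$)
$L = \frac{1}{7} \approx 0.14286$
$- 56 \left(R{\left(-4,-2 \right)} L 5 + T{\left(19 \right)}\right) = - 56 \left(- 4 \left(-5 - 4\right) \frac{1}{7} \cdot 5 + 4\right) = - 56 \left(\left(-4\right) \left(-9\right) \frac{1}{7} \cdot 5 + 4\right) = - 56 \left(36 \cdot \frac{1}{7} \cdot 5 + 4\right) = - 56 \left(\frac{36}{7} \cdot 5 + 4\right) = - 56 \left(\frac{180}{7} + 4\right) = \left(-56\right) \frac{208}{7} = -1664$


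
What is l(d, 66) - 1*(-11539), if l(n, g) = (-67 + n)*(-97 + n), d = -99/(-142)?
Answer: 361422521/20164 ≈ 17924.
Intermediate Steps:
d = 99/142 (d = -99*(-1/142) = 99/142 ≈ 0.69718)
l(n, g) = (-97 + n)*(-67 + n)
l(d, 66) - 1*(-11539) = (6499 + (99/142)**2 - 164*99/142) - 1*(-11539) = (6499 + 9801/20164 - 8118/71) + 11539 = 128750125/20164 + 11539 = 361422521/20164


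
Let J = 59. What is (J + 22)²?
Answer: 6561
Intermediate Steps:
(J + 22)² = (59 + 22)² = 81² = 6561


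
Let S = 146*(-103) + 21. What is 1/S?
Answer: -1/15017 ≈ -6.6591e-5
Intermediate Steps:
S = -15017 (S = -15038 + 21 = -15017)
1/S = 1/(-15017) = -1/15017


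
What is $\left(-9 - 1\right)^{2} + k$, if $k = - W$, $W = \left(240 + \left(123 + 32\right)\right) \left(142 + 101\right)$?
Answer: $-95885$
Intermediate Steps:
$W = 95985$ ($W = \left(240 + 155\right) 243 = 395 \cdot 243 = 95985$)
$k = -95985$ ($k = \left(-1\right) 95985 = -95985$)
$\left(-9 - 1\right)^{2} + k = \left(-9 - 1\right)^{2} - 95985 = \left(-10\right)^{2} - 95985 = 100 - 95985 = -95885$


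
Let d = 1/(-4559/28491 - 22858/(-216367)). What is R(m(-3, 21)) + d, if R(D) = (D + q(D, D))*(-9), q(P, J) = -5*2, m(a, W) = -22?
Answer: 90364411803/335169875 ≈ 269.61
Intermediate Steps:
q(P, J) = -10
R(D) = 90 - 9*D (R(D) = (D - 10)*(-9) = (-10 + D)*(-9) = 90 - 9*D)
d = -6164512197/335169875 (d = 1/(-4559*1/28491 - 22858*(-1/216367)) = 1/(-4559/28491 + 22858/216367) = 1/(-335169875/6164512197) = -6164512197/335169875 ≈ -18.392)
R(m(-3, 21)) + d = (90 - 9*(-22)) - 6164512197/335169875 = (90 + 198) - 6164512197/335169875 = 288 - 6164512197/335169875 = 90364411803/335169875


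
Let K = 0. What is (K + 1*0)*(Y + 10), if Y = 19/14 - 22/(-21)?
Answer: 0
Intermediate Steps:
Y = 101/42 (Y = 19*(1/14) - 22*(-1/21) = 19/14 + 22/21 = 101/42 ≈ 2.4048)
(K + 1*0)*(Y + 10) = (0 + 1*0)*(101/42 + 10) = (0 + 0)*(521/42) = 0*(521/42) = 0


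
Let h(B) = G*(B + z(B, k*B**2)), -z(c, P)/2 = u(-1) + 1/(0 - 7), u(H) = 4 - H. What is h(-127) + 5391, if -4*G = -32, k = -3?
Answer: 30081/7 ≈ 4297.3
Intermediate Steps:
G = 8 (G = -1/4*(-32) = 8)
z(c, P) = -68/7 (z(c, P) = -2*((4 - 1*(-1)) + 1/(0 - 7)) = -2*((4 + 1) + 1/(-7)) = -2*(5 - 1/7) = -2*34/7 = -68/7)
h(B) = -544/7 + 8*B (h(B) = 8*(B - 68/7) = 8*(-68/7 + B) = -544/7 + 8*B)
h(-127) + 5391 = (-544/7 + 8*(-127)) + 5391 = (-544/7 - 1016) + 5391 = -7656/7 + 5391 = 30081/7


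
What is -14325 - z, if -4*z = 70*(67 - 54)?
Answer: -28195/2 ≈ -14098.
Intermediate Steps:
z = -455/2 (z = -35*(67 - 54)/2 = -35*13/2 = -¼*910 = -455/2 ≈ -227.50)
-14325 - z = -14325 - 1*(-455/2) = -14325 + 455/2 = -28195/2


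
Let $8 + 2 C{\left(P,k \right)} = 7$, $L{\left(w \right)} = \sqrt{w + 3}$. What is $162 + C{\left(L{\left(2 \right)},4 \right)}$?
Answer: $\frac{323}{2} \approx 161.5$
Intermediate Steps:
$L{\left(w \right)} = \sqrt{3 + w}$
$C{\left(P,k \right)} = - \frac{1}{2}$ ($C{\left(P,k \right)} = -4 + \frac{1}{2} \cdot 7 = -4 + \frac{7}{2} = - \frac{1}{2}$)
$162 + C{\left(L{\left(2 \right)},4 \right)} = 162 - \frac{1}{2} = \frac{323}{2}$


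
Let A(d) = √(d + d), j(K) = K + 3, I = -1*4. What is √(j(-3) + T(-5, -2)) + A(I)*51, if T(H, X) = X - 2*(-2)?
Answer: √2*(1 + 102*I) ≈ 1.4142 + 144.25*I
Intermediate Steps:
I = -4
T(H, X) = 4 + X (T(H, X) = X + 4 = 4 + X)
j(K) = 3 + K
A(d) = √2*√d (A(d) = √(2*d) = √2*√d)
√(j(-3) + T(-5, -2)) + A(I)*51 = √((3 - 3) + (4 - 2)) + (√2*√(-4))*51 = √(0 + 2) + (√2*(2*I))*51 = √2 + (2*I*√2)*51 = √2 + 102*I*√2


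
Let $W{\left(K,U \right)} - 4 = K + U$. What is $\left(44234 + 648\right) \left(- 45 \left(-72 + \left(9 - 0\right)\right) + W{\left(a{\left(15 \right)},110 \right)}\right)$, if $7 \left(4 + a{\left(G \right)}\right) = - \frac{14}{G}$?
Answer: $\frac{1982572586}{15} \approx 1.3217 \cdot 10^{8}$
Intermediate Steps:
$a{\left(G \right)} = -4 - \frac{2}{G}$ ($a{\left(G \right)} = -4 + \frac{\left(-14\right) \frac{1}{G}}{7} = -4 - \frac{2}{G}$)
$W{\left(K,U \right)} = 4 + K + U$ ($W{\left(K,U \right)} = 4 + \left(K + U\right) = 4 + K + U$)
$\left(44234 + 648\right) \left(- 45 \left(-72 + \left(9 - 0\right)\right) + W{\left(a{\left(15 \right)},110 \right)}\right) = \left(44234 + 648\right) \left(- 45 \left(-72 + \left(9 - 0\right)\right) + \left(4 - \left(4 + \frac{2}{15}\right) + 110\right)\right) = 44882 \left(- 45 \left(-72 + \left(9 + 0\right)\right) + \left(4 - \frac{62}{15} + 110\right)\right) = 44882 \left(- 45 \left(-72 + 9\right) + \left(4 - \frac{62}{15} + 110\right)\right) = 44882 \left(\left(-45\right) \left(-63\right) + \left(4 - \frac{62}{15} + 110\right)\right) = 44882 \left(2835 + \frac{1648}{15}\right) = 44882 \cdot \frac{44173}{15} = \frac{1982572586}{15}$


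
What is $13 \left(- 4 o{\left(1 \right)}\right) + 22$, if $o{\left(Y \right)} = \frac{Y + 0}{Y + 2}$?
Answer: $\frac{14}{3} \approx 4.6667$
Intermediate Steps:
$o{\left(Y \right)} = \frac{Y}{2 + Y}$
$13 \left(- 4 o{\left(1 \right)}\right) + 22 = 13 \left(- 4 \cdot 1 \frac{1}{2 + 1}\right) + 22 = 13 \left(- 4 \cdot 1 \cdot \frac{1}{3}\right) + 22 = 13 \left(\left(-4\right) \frac{1}{3}\right) + 22 = 13 \left(- \frac{4}{3}\right) + 22 = - \frac{52}{3} + 22 = \frac{14}{3}$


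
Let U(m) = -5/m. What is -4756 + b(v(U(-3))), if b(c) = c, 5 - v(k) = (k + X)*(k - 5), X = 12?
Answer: -42349/9 ≈ -4705.4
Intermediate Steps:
v(k) = 5 - (-5 + k)*(12 + k) (v(k) = 5 - (k + 12)*(k - 5) = 5 - (12 + k)*(-5 + k) = 5 - (-5 + k)*(12 + k))
-4756 + b(v(U(-3))) = -4756 + (65 - (-5/(-3))**2 - (-35)/(-3)) = -4756 + (65 - (-5*(-1/3))**2 - (-35)*(-1)/3) = -4756 + (65 - (5/3)**2 - 7*5/3) = -4756 + (65 - 1*25/9 - 35/3) = -4756 + (65 - 25/9 - 35/3) = -4756 + 455/9 = -42349/9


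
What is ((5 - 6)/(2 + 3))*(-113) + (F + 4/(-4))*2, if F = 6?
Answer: 163/5 ≈ 32.600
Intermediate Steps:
((5 - 6)/(2 + 3))*(-113) + (F + 4/(-4))*2 = ((5 - 6)/(2 + 3))*(-113) + (6 + 4/(-4))*2 = -1/5*(-113) + (6 + 4*(-1/4))*2 = -1*1/5*(-113) + (6 - 1)*2 = -1/5*(-113) + 5*2 = 113/5 + 10 = 163/5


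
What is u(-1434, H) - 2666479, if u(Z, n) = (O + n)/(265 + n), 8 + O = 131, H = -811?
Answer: -727948423/273 ≈ -2.6665e+6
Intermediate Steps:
O = 123 (O = -8 + 131 = 123)
u(Z, n) = (123 + n)/(265 + n)
u(-1434, H) - 2666479 = (123 - 811)/(265 - 811) - 2666479 = -688/(-546) - 2666479 = -1/546*(-688) - 2666479 = 344/273 - 2666479 = -727948423/273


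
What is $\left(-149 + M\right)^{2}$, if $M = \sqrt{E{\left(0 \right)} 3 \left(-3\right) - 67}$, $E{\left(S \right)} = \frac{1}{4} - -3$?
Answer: $\frac{\left(298 - i \sqrt{385}\right)^{2}}{4} \approx 22105.0 - 2923.6 i$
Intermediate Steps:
$E{\left(S \right)} = \frac{13}{4}$ ($E{\left(S \right)} = \frac{1}{4} + 3 = \frac{13}{4}$)
$M = \frac{i \sqrt{385}}{2}$ ($M = \sqrt{\frac{13}{4} \cdot 3 \left(-3\right) - 67} = \sqrt{\frac{39}{4} \left(-3\right) - 67} = \sqrt{- \frac{117}{4} - 67} = \sqrt{- \frac{385}{4}} = \frac{i \sqrt{385}}{2} \approx 9.8107 i$)
$\left(-149 + M\right)^{2} = \left(-149 + \frac{i \sqrt{385}}{2}\right)^{2}$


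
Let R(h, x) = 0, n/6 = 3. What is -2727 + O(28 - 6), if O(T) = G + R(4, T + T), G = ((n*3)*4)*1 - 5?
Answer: -2516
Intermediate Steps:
n = 18 (n = 6*3 = 18)
G = 211 (G = ((18*3)*4)*1 - 5 = (54*4)*1 - 5 = 216*1 - 5 = 216 - 5 = 211)
O(T) = 211 (O(T) = 211 + 0 = 211)
-2727 + O(28 - 6) = -2727 + 211 = -2516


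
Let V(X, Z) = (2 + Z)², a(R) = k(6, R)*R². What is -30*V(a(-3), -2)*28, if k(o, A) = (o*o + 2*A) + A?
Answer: 0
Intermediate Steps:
k(o, A) = o² + 3*A (k(o, A) = (o² + 2*A) + A = o² + 3*A)
a(R) = R²*(36 + 3*R) (a(R) = (6² + 3*R)*R² = (36 + 3*R)*R² = R²*(36 + 3*R))
-30*V(a(-3), -2)*28 = -30*(2 - 2)²*28 = -30*0²*28 = -30*0*28 = 0*28 = 0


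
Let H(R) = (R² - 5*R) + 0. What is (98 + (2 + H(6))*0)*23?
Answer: 2254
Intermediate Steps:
H(R) = R² - 5*R
(98 + (2 + H(6))*0)*23 = (98 + (2 + 6*(-5 + 6))*0)*23 = (98 + (2 + 6*1)*0)*23 = (98 + (2 + 6)*0)*23 = (98 + 8*0)*23 = (98 + 0)*23 = 98*23 = 2254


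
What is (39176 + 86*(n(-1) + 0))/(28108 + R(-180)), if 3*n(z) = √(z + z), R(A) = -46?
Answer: 19588/14031 + 43*I*√2/42093 ≈ 1.3961 + 0.0014447*I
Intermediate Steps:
n(z) = √2*√z/3 (n(z) = √(z + z)/3 = √(2*z)/3 = (√2*√z)/3 = √2*√z/3)
(39176 + 86*(n(-1) + 0))/(28108 + R(-180)) = (39176 + 86*(√2*√(-1)/3 + 0))/(28108 - 46) = (39176 + 86*(√2*I/3 + 0))/28062 = (39176 + 86*(I*√2/3 + 0))*(1/28062) = (39176 + 86*(I*√2/3))*(1/28062) = (39176 + 86*I*√2/3)*(1/28062) = 19588/14031 + 43*I*√2/42093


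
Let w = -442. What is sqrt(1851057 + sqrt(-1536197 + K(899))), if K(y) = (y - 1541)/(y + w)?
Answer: sqrt(386591403393 + 457*I*sqrt(320833500647))/457 ≈ 1360.5 + 0.4555*I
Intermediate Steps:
K(y) = (-1541 + y)/(-442 + y) (K(y) = (y - 1541)/(y - 442) = (-1541 + y)/(-442 + y))
sqrt(1851057 + sqrt(-1536197 + K(899))) = sqrt(1851057 + sqrt(-1536197 + (-1541 + 899)/(-442 + 899))) = sqrt(1851057 + sqrt(-1536197 - 642/457)) = sqrt(1851057 + sqrt(-702042671/457)) = sqrt(1851057 + I*sqrt(320833500647)/457)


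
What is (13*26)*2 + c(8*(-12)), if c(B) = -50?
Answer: 626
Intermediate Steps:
(13*26)*2 + c(8*(-12)) = (13*26)*2 - 50 = 338*2 - 50 = 676 - 50 = 626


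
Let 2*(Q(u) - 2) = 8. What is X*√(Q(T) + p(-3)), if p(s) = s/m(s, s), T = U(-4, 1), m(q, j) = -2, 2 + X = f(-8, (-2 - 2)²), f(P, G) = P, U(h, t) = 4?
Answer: -5*√30 ≈ -27.386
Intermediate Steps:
X = -10 (X = -2 - 8 = -10)
T = 4
Q(u) = 6 (Q(u) = 2 + (½)*8 = 2 + 4 = 6)
p(s) = -s/2 (p(s) = s/(-2) = s*(-½) = -s/2)
X*√(Q(T) + p(-3)) = -10*√(6 - ½*(-3)) = -10*√(6 + 3/2) = -5*√30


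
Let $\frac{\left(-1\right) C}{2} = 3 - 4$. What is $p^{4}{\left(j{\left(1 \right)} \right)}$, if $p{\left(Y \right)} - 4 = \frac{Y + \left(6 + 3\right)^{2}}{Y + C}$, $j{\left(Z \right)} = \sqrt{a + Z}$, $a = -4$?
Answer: $\frac{8 \left(- 7397927 i + 1745735 \sqrt{3}\right)}{8 \sqrt{3} + 47 i} \approx -1.0189 \cdot 10^{6} - 8.1507 \cdot 10^{5} i$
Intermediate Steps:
$j{\left(Z \right)} = \sqrt{-4 + Z}$
$C = 2$ ($C = - 2 \left(3 - 4\right) = \left(-2\right) \left(-1\right) = 2$)
$p{\left(Y \right)} = 4 + \frac{81 + Y}{2 + Y}$ ($p{\left(Y \right)} = 4 + \frac{Y + \left(6 + 3\right)^{2}}{Y + 2} = 4 + \frac{Y + 9^{2}}{2 + Y} = 4 + \frac{Y + 81}{2 + Y} = 4 + \frac{81 + Y}{2 + Y}$)
$p^{4}{\left(j{\left(1 \right)} \right)} = \left(\frac{89 + 5 \sqrt{-4 + 1}}{2 + \sqrt{-4 + 1}}\right)^{4} = \left(\frac{89 + 5 \sqrt{-3}}{2 + \sqrt{-3}}\right)^{4} = \left(\frac{89 + 5 i \sqrt{3}}{2 + i \sqrt{3}}\right)^{4} = \frac{\left(89 + 5 i \sqrt{3}\right)^{4}}{\left(2 + i \sqrt{3}\right)^{4}}$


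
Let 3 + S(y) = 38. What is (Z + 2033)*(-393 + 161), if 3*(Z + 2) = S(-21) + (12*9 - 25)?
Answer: -1440952/3 ≈ -4.8032e+5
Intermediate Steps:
S(y) = 35 (S(y) = -3 + 38 = 35)
Z = 112/3 (Z = -2 + (35 + (12*9 - 25))/3 = -2 + (35 + (108 - 25))/3 = -2 + (35 + 83)/3 = -2 + (1/3)*118 = -2 + 118/3 = 112/3 ≈ 37.333)
(Z + 2033)*(-393 + 161) = (112/3 + 2033)*(-393 + 161) = (6211/3)*(-232) = -1440952/3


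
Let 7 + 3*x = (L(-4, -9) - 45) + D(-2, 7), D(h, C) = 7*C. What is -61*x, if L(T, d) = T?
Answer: 427/3 ≈ 142.33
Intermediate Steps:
x = -7/3 (x = -7/3 + ((-4 - 45) + 7*7)/3 = -7/3 + (-49 + 49)/3 = -7/3 + (1/3)*0 = -7/3 + 0 = -7/3 ≈ -2.3333)
-61*x = -61*(-7/3) = 427/3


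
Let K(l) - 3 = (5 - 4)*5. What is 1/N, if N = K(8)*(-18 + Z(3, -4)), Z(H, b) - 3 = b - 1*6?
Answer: -1/200 ≈ -0.0050000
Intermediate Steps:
Z(H, b) = -3 + b (Z(H, b) = 3 + (b - 1*6) = 3 + (b - 6) = 3 + (-6 + b) = -3 + b)
K(l) = 8 (K(l) = 3 + (5 - 4)*5 = 3 + 1*5 = 3 + 5 = 8)
N = -200 (N = 8*(-18 + (-3 - 4)) = 8*(-18 - 7) = 8*(-25) = -200)
1/N = 1/(-200) = -1/200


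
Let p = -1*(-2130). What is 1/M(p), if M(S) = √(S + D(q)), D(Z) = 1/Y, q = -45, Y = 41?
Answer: √3580571/87331 ≈ 0.021667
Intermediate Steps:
D(Z) = 1/41
p = 2130
M(S) = √(1/41 + S) (M(S) = √(S + 1/41) = √(1/41 + S))
1/M(p) = 1/(√(41 + 1681*2130)/41) = 1/(√(41 + 3580530)/41) = 1/(√3580571/41) = √3580571/87331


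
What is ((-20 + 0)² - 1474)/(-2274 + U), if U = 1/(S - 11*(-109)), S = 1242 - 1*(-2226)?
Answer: 5012358/10612757 ≈ 0.47230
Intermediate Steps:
S = 3468 (S = 1242 + 2226 = 3468)
U = 1/4667 (U = 1/(3468 - 11*(-109)) = 1/(3468 + 1199) = 1/4667 ≈ 0.00021427)
((-20 + 0)² - 1474)/(-2274 + U) = ((-20 + 0)² - 1474)/(-2274 + 1/4667) = ((-20)² - 1474)/(-10612757/4667) = (400 - 1474)*(-4667/10612757) = -1074*(-4667/10612757) = 5012358/10612757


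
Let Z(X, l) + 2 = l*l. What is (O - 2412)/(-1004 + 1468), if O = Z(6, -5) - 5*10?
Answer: -2439/464 ≈ -5.2565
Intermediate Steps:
Z(X, l) = -2 + l² (Z(X, l) = -2 + l*l = -2 + l²)
O = -27 (O = (-2 + (-5)²) - 5*10 = (-2 + 25) - 50 = 23 - 50 = -27)
(O - 2412)/(-1004 + 1468) = (-27 - 2412)/(-1004 + 1468) = -2439/464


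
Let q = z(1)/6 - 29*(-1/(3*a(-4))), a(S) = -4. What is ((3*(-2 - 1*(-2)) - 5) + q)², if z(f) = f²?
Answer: 841/16 ≈ 52.563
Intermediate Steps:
q = -9/4 (q = 1²/6 - 29/((-4*(-3))) = 1*(⅙) - 29/12 = ⅙ - 29*1/12 = ⅙ - 29/12 = -9/4 ≈ -2.2500)
((3*(-2 - 1*(-2)) - 5) + q)² = ((3*(-2 - 1*(-2)) - 5) - 9/4)² = ((3*(-2 + 2) - 5) - 9/4)² = ((3*0 - 5) - 9/4)² = ((0 - 5) - 9/4)² = (-5 - 9/4)² = (-29/4)² = 841/16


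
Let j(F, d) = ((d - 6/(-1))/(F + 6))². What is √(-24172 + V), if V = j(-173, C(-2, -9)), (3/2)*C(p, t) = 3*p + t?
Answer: 2*I*√168533223/167 ≈ 155.47*I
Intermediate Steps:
C(p, t) = 2*p + 2*t/3 (C(p, t) = 2*(3*p + t)/3 = 2*(t + 3*p)/3 = 2*p + 2*t/3)
j(F, d) = (6 + d)²/(6 + F)² (j(F, d) = ((d - 6*(-1))/(6 + F))² = ((d + 6)/(6 + F))² = ((6 + d)/(6 + F))² = (6 + d)²/(6 + F)²)
V = 16/27889 (V = (6 + (2*(-2) + (⅔)*(-9)))²/(6 - 173)² = (6 + (-4 - 6))²/(-167)² = (6 - 10)²/27889 = (1/27889)*(-4)² = (1/27889)*16 = 16/27889 ≈ 0.00057370)
√(-24172 + V) = √(-24172 + 16/27889) = √(-674132892/27889) = 2*I*√168533223/167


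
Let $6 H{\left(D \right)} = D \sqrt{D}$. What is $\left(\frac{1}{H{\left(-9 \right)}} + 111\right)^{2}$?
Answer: $\frac{997997}{81} + \frac{148 i}{3} \approx 12321.0 + 49.333 i$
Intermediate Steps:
$H{\left(D \right)} = \frac{D^{\frac{3}{2}}}{6}$ ($H{\left(D \right)} = \frac{D \sqrt{D}}{6} = \frac{D^{\frac{3}{2}}}{6}$)
$\left(\frac{1}{H{\left(-9 \right)}} + 111\right)^{2} = \left(\frac{1}{\frac{1}{6} \left(-9\right)^{\frac{3}{2}}} + 111\right)^{2} = \left(\frac{1}{\frac{1}{6} \left(- 27 i\right)} + 111\right)^{2} = \left(\frac{1}{\left(- \frac{9}{2}\right) i} + 111\right)^{2} = \left(\frac{2 i}{9} + 111\right)^{2} = \left(111 + \frac{2 i}{9}\right)^{2}$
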